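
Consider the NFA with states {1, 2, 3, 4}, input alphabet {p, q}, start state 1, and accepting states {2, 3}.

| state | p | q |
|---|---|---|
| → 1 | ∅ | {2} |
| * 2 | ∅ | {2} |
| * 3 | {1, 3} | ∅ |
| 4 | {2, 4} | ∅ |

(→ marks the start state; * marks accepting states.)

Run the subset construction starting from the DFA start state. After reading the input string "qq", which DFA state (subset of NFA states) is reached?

{2}

Start: {1}.
δ(1,q) = {2}.
Union: {2}.
After q: {2}.
δ(2,q) = {2}.
Union: {2}.
After q: {2}.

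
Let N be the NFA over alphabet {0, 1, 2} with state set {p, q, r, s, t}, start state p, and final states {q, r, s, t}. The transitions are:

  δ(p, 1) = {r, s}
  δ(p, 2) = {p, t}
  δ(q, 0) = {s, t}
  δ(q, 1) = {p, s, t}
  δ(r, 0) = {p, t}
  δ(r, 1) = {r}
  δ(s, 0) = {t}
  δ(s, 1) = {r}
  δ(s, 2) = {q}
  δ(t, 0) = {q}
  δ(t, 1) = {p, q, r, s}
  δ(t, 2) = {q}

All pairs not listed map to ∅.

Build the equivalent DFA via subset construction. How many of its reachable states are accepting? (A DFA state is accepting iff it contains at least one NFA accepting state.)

13

Start state of the DFA: {p}.
{p} --0--> ∅  [new]
{p} --1--> {r, s}  [new]
{p} --2--> {p, t}  [new]
∅ --0--> ∅  [seen]
∅ --1--> ∅  [seen]
∅ --2--> ∅  [seen]
{r, s} --0--> {p, t}  [seen]
{r, s} --1--> {r}  [new]
{r, s} --2--> {q}  [new]
{p, t} --0--> {q}  [seen]
{p, t} --1--> {p, q, r, s}  [new]
{p, t} --2--> {p, q, t}  [new]
{r} --0--> {p, t}  [seen]
{r} --1--> {r}  [seen]
{r} --2--> ∅  [seen]
{q} --0--> {s, t}  [new]
{q} --1--> {p, s, t}  [new]
{q} --2--> ∅  [seen]
{p, q, r, s} --0--> {p, s, t}  [seen]
{p, q, r, s} --1--> {p, r, s, t}  [new]
{p, q, r, s} --2--> {p, q, t}  [seen]
{p, q, t} --0--> {q, s, t}  [new]
{p, q, t} --1--> {p, q, r, s, t}  [new]
{p, q, t} --2--> {p, q, t}  [seen]
{s, t} --0--> {q, t}  [new]
{s, t} --1--> {p, q, r, s}  [seen]
{s, t} --2--> {q}  [seen]
{p, s, t} --0--> {q, t}  [seen]
{p, s, t} --1--> {p, q, r, s}  [seen]
{p, s, t} --2--> {p, q, t}  [seen]
{p, r, s, t} --0--> {p, q, t}  [seen]
{p, r, s, t} --1--> {p, q, r, s}  [seen]
{p, r, s, t} --2--> {p, q, t}  [seen]
{q, s, t} --0--> {q, s, t}  [seen]
{q, s, t} --1--> {p, q, r, s, t}  [seen]
{q, s, t} --2--> {q}  [seen]
{p, q, r, s, t} --0--> {p, q, s, t}  [new]
{p, q, r, s, t} --1--> {p, q, r, s, t}  [seen]
{p, q, r, s, t} --2--> {p, q, t}  [seen]
{q, t} --0--> {q, s, t}  [seen]
{q, t} --1--> {p, q, r, s, t}  [seen]
{q, t} --2--> {q}  [seen]
{p, q, s, t} --0--> {q, s, t}  [seen]
{p, q, s, t} --1--> {p, q, r, s, t}  [seen]
{p, q, s, t} --2--> {p, q, t}  [seen]
Reachable DFA states: {p}, ∅, {r, s}, {p, t}, {r}, {q}, {p, q, r, s}, {p, q, t}, {s, t}, {p, s, t}, {p, r, s, t}, {q, s, t}, {p, q, r, s, t}, {q, t}, {p, q, s, t}.
Accepting DFA states (contain an NFA accepting state): {r, s}, {p, t}, {r}, {q}, {p, q, r, s}, {p, q, t}, {s, t}, {p, s, t}, {p, r, s, t}, {q, s, t}, {p, q, r, s, t}, {q, t}, {p, q, s, t}.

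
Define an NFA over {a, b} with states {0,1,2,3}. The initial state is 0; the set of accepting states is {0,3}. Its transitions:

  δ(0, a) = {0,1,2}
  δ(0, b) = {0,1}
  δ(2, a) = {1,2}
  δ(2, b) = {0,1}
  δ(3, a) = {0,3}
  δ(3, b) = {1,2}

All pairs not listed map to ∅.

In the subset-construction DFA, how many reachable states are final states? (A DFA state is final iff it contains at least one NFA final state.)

Start state of the DFA: {0}.
{0} --a--> {0,1,2}  [new]
{0} --b--> {0,1}  [new]
{0,1,2} --a--> {0,1,2}  [seen]
{0,1,2} --b--> {0,1}  [seen]
{0,1} --a--> {0,1,2}  [seen]
{0,1} --b--> {0,1}  [seen]
Reachable DFA states: {0}, {0,1,2}, {0,1}.
Accepting DFA states (contain an NFA accepting state): {0}, {0,1,2}, {0,1}.

3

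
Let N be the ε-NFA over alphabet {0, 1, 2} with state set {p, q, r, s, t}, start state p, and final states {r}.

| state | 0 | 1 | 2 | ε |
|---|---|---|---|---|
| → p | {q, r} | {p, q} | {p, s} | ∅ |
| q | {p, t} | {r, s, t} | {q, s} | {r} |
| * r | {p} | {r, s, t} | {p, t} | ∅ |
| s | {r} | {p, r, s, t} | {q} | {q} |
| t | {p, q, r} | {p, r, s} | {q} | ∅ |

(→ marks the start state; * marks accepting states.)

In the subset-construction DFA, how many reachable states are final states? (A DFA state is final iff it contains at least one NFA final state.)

6

Start state of the DFA: {p} (ε-closure of the NFA start).
{p} --0--> {q, r}  [new]
{p} --1--> {p, q, r}  [new]
{p} --2--> {p, q, r, s}  [new]
{q, r} --0--> {p, t}  [new]
{q, r} --1--> {q, r, s, t}  [new]
{q, r} --2--> {p, q, r, s, t}  [new]
{p, q, r} --0--> {p, q, r, t}  [new]
{p, q, r} --1--> {p, q, r, s, t}  [seen]
{p, q, r} --2--> {p, q, r, s, t}  [seen]
{p, q, r, s} --0--> {p, q, r, t}  [seen]
{p, q, r, s} --1--> {p, q, r, s, t}  [seen]
{p, q, r, s} --2--> {p, q, r, s, t}  [seen]
{p, t} --0--> {p, q, r}  [seen]
{p, t} --1--> {p, q, r, s}  [seen]
{p, t} --2--> {p, q, r, s}  [seen]
{q, r, s, t} --0--> {p, q, r, t}  [seen]
{q, r, s, t} --1--> {p, q, r, s, t}  [seen]
{q, r, s, t} --2--> {p, q, r, s, t}  [seen]
{p, q, r, s, t} --0--> {p, q, r, t}  [seen]
{p, q, r, s, t} --1--> {p, q, r, s, t}  [seen]
{p, q, r, s, t} --2--> {p, q, r, s, t}  [seen]
{p, q, r, t} --0--> {p, q, r, t}  [seen]
{p, q, r, t} --1--> {p, q, r, s, t}  [seen]
{p, q, r, t} --2--> {p, q, r, s, t}  [seen]
Reachable DFA states: {p}, {q, r}, {p, q, r}, {p, q, r, s}, {p, t}, {q, r, s, t}, {p, q, r, s, t}, {p, q, r, t}.
Accepting DFA states (contain an NFA accepting state): {q, r}, {p, q, r}, {p, q, r, s}, {q, r, s, t}, {p, q, r, s, t}, {p, q, r, t}.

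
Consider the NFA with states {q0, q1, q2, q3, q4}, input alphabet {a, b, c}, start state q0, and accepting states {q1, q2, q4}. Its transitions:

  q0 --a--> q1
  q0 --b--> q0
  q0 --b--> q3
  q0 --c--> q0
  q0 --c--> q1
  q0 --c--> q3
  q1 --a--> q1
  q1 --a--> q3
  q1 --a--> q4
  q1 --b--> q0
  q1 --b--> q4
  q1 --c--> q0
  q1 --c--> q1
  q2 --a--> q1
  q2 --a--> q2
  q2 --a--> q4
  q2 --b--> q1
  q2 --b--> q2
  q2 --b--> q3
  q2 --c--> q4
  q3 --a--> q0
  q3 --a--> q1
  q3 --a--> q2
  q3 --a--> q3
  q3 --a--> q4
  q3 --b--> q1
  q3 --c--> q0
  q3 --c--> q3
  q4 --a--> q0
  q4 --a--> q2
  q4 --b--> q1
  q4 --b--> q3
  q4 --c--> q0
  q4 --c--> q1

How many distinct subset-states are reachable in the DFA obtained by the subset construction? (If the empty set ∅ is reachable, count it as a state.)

12

Start state of the DFA: {q0}.
{q0} --a--> {q1}  [new]
{q0} --b--> {q0, q3}  [new]
{q0} --c--> {q0, q1, q3}  [new]
{q1} --a--> {q1, q3, q4}  [new]
{q1} --b--> {q0, q4}  [new]
{q1} --c--> {q0, q1}  [new]
{q0, q3} --a--> {q0, q1, q2, q3, q4}  [new]
{q0, q3} --b--> {q0, q1, q3}  [seen]
{q0, q3} --c--> {q0, q1, q3}  [seen]
{q0, q1, q3} --a--> {q0, q1, q2, q3, q4}  [seen]
{q0, q1, q3} --b--> {q0, q1, q3, q4}  [new]
{q0, q1, q3} --c--> {q0, q1, q3}  [seen]
{q1, q3, q4} --a--> {q0, q1, q2, q3, q4}  [seen]
{q1, q3, q4} --b--> {q0, q1, q3, q4}  [seen]
{q1, q3, q4} --c--> {q0, q1, q3}  [seen]
{q0, q4} --a--> {q0, q1, q2}  [new]
{q0, q4} --b--> {q0, q1, q3}  [seen]
{q0, q4} --c--> {q0, q1, q3}  [seen]
{q0, q1} --a--> {q1, q3, q4}  [seen]
{q0, q1} --b--> {q0, q3, q4}  [new]
{q0, q1} --c--> {q0, q1, q3}  [seen]
{q0, q1, q2, q3, q4} --a--> {q0, q1, q2, q3, q4}  [seen]
{q0, q1, q2, q3, q4} --b--> {q0, q1, q2, q3, q4}  [seen]
{q0, q1, q2, q3, q4} --c--> {q0, q1, q3, q4}  [seen]
{q0, q1, q3, q4} --a--> {q0, q1, q2, q3, q4}  [seen]
{q0, q1, q3, q4} --b--> {q0, q1, q3, q4}  [seen]
{q0, q1, q3, q4} --c--> {q0, q1, q3}  [seen]
{q0, q1, q2} --a--> {q1, q2, q3, q4}  [new]
{q0, q1, q2} --b--> {q0, q1, q2, q3, q4}  [seen]
{q0, q1, q2} --c--> {q0, q1, q3, q4}  [seen]
{q0, q3, q4} --a--> {q0, q1, q2, q3, q4}  [seen]
{q0, q3, q4} --b--> {q0, q1, q3}  [seen]
{q0, q3, q4} --c--> {q0, q1, q3}  [seen]
{q1, q2, q3, q4} --a--> {q0, q1, q2, q3, q4}  [seen]
{q1, q2, q3, q4} --b--> {q0, q1, q2, q3, q4}  [seen]
{q1, q2, q3, q4} --c--> {q0, q1, q3, q4}  [seen]
Reachable DFA states: {q0}, {q1}, {q0, q3}, {q0, q1, q3}, {q1, q3, q4}, {q0, q4}, {q0, q1}, {q0, q1, q2, q3, q4}, {q0, q1, q3, q4}, {q0, q1, q2}, {q0, q3, q4}, {q1, q2, q3, q4}.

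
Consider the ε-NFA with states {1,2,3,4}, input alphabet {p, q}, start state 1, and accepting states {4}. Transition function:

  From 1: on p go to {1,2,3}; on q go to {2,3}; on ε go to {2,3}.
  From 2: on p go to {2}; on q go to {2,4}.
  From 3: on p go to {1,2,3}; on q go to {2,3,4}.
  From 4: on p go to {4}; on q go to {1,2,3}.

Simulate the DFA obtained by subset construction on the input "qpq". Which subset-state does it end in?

{1,2,3,4}

Start: {1,2,3}.
δ(1,q) = {2,3}; δ(2,q) = {2,4}; δ(3,q) = {2,3,4}.
Union: {2,3,4}.
After q: {2,3,4}.
δ(2,p) = {2}; δ(3,p) = {1,2,3}; δ(4,p) = {4}.
Union: {1,2,3,4}.
After p: {1,2,3,4}.
δ(1,q) = {2,3}; δ(2,q) = {2,4}; δ(3,q) = {2,3,4}; δ(4,q) = {1,2,3}.
Union: {1,2,3,4}.
After q: {1,2,3,4}.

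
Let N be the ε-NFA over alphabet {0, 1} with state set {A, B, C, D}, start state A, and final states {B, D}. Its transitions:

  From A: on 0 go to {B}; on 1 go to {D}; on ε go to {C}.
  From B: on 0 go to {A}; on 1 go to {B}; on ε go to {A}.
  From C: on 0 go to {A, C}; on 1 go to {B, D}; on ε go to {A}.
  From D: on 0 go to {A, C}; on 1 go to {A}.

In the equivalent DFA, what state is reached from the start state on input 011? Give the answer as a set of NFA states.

{A, B, C, D}

Start: {A, C}.
δ(A,0) = {B}; δ(C,0) = {A, C}.
Union: {A, B, C}.
After 0: {A, B, C}.
δ(A,1) = {D}; δ(B,1) = {B}; δ(C,1) = {B, D}.
Union: {B, D}.
ε-closure gives {A, B, C, D}.
After 1: {A, B, C, D}.
δ(A,1) = {D}; δ(B,1) = {B}; δ(C,1) = {B, D}; δ(D,1) = {A}.
Union: {A, B, D}.
ε-closure gives {A, B, C, D}.
After 1: {A, B, C, D}.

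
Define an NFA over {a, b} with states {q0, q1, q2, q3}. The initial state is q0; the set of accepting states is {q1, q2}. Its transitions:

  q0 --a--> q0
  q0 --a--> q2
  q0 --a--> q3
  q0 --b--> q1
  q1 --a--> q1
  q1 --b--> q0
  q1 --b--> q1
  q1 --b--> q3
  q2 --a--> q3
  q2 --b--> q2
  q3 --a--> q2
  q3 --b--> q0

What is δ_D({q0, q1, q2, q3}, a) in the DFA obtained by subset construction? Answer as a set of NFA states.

δ(q0,a) = {q0, q2, q3}; δ(q1,a) = {q1}; δ(q2,a) = {q3}; δ(q3,a) = {q2}.
Union: {q0, q1, q2, q3}.

{q0, q1, q2, q3}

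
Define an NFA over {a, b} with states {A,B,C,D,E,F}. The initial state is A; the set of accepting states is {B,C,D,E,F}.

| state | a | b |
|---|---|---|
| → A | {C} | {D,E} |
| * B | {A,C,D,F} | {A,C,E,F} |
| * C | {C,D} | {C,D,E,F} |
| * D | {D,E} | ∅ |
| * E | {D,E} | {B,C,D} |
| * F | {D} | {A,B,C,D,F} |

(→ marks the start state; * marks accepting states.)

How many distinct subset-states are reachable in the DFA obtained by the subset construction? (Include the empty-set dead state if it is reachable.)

10

Start state of the DFA: {A}.
{A} --a--> {C}  [new]
{A} --b--> {D,E}  [new]
{C} --a--> {C,D}  [new]
{C} --b--> {C,D,E,F}  [new]
{D,E} --a--> {D,E}  [seen]
{D,E} --b--> {B,C,D}  [new]
{C,D} --a--> {C,D,E}  [new]
{C,D} --b--> {C,D,E,F}  [seen]
{C,D,E,F} --a--> {C,D,E}  [seen]
{C,D,E,F} --b--> {A,B,C,D,E,F}  [new]
{B,C,D} --a--> {A,C,D,E,F}  [new]
{B,C,D} --b--> {A,C,D,E,F}  [seen]
{C,D,E} --a--> {C,D,E}  [seen]
{C,D,E} --b--> {B,C,D,E,F}  [new]
{A,B,C,D,E,F} --a--> {A,C,D,E,F}  [seen]
{A,B,C,D,E,F} --b--> {A,B,C,D,E,F}  [seen]
{A,C,D,E,F} --a--> {C,D,E}  [seen]
{A,C,D,E,F} --b--> {A,B,C,D,E,F}  [seen]
{B,C,D,E,F} --a--> {A,C,D,E,F}  [seen]
{B,C,D,E,F} --b--> {A,B,C,D,E,F}  [seen]
Reachable DFA states: {A}, {C}, {D,E}, {C,D}, {C,D,E,F}, {B,C,D}, {C,D,E}, {A,B,C,D,E,F}, {A,C,D,E,F}, {B,C,D,E,F}.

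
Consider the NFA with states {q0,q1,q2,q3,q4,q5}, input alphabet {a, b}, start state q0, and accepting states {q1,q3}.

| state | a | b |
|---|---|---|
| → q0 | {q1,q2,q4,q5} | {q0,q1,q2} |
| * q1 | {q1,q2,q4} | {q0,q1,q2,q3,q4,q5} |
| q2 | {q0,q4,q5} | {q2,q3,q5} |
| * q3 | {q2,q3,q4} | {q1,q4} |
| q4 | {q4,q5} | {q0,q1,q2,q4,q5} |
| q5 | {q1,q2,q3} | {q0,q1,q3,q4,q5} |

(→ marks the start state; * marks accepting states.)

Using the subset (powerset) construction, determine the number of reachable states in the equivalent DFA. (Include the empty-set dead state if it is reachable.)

5

Start state of the DFA: {q0}.
{q0} --a--> {q1,q2,q4,q5}  [new]
{q0} --b--> {q0,q1,q2}  [new]
{q1,q2,q4,q5} --a--> {q0,q1,q2,q3,q4,q5}  [new]
{q1,q2,q4,q5} --b--> {q0,q1,q2,q3,q4,q5}  [seen]
{q0,q1,q2} --a--> {q0,q1,q2,q4,q5}  [new]
{q0,q1,q2} --b--> {q0,q1,q2,q3,q4,q5}  [seen]
{q0,q1,q2,q3,q4,q5} --a--> {q0,q1,q2,q3,q4,q5}  [seen]
{q0,q1,q2,q3,q4,q5} --b--> {q0,q1,q2,q3,q4,q5}  [seen]
{q0,q1,q2,q4,q5} --a--> {q0,q1,q2,q3,q4,q5}  [seen]
{q0,q1,q2,q4,q5} --b--> {q0,q1,q2,q3,q4,q5}  [seen]
Reachable DFA states: {q0}, {q1,q2,q4,q5}, {q0,q1,q2}, {q0,q1,q2,q3,q4,q5}, {q0,q1,q2,q4,q5}.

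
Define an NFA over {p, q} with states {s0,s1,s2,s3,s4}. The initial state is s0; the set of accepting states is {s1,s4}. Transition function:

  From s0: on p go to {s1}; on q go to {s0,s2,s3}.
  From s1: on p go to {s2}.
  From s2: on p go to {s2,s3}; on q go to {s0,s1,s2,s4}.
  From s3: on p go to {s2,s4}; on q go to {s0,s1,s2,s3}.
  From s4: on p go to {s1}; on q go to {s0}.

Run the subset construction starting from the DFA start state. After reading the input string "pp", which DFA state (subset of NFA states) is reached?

{s2}

Start: {s0}.
δ(s0,p) = {s1}.
Union: {s1}.
After p: {s1}.
δ(s1,p) = {s2}.
Union: {s2}.
After p: {s2}.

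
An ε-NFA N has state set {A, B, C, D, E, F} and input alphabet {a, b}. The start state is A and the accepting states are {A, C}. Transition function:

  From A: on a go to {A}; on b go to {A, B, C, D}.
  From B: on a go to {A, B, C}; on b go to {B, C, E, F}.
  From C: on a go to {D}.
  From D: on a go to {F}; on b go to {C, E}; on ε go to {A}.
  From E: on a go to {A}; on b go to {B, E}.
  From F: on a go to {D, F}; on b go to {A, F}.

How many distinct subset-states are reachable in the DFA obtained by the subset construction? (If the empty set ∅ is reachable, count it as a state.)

4

Start state of the DFA: {A} (ε-closure of the NFA start).
{A} --a--> {A}  [seen]
{A} --b--> {A, B, C, D}  [new]
{A, B, C, D} --a--> {A, B, C, D, F}  [new]
{A, B, C, D} --b--> {A, B, C, D, E, F}  [new]
{A, B, C, D, F} --a--> {A, B, C, D, F}  [seen]
{A, B, C, D, F} --b--> {A, B, C, D, E, F}  [seen]
{A, B, C, D, E, F} --a--> {A, B, C, D, F}  [seen]
{A, B, C, D, E, F} --b--> {A, B, C, D, E, F}  [seen]
Reachable DFA states: {A}, {A, B, C, D}, {A, B, C, D, F}, {A, B, C, D, E, F}.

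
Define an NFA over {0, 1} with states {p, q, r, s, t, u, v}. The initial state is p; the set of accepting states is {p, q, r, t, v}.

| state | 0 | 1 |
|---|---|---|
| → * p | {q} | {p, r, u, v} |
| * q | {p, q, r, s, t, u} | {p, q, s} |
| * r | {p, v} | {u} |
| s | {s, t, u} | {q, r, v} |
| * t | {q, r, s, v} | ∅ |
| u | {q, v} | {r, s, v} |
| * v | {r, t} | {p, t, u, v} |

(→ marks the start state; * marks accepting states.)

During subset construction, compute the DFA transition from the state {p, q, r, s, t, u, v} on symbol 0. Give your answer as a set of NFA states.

{p, q, r, s, t, u, v}

δ(p,0) = {q}; δ(q,0) = {p, q, r, s, t, u}; δ(r,0) = {p, v}; δ(s,0) = {s, t, u}; δ(t,0) = {q, r, s, v}; δ(u,0) = {q, v}; δ(v,0) = {r, t}.
Union: {p, q, r, s, t, u, v}.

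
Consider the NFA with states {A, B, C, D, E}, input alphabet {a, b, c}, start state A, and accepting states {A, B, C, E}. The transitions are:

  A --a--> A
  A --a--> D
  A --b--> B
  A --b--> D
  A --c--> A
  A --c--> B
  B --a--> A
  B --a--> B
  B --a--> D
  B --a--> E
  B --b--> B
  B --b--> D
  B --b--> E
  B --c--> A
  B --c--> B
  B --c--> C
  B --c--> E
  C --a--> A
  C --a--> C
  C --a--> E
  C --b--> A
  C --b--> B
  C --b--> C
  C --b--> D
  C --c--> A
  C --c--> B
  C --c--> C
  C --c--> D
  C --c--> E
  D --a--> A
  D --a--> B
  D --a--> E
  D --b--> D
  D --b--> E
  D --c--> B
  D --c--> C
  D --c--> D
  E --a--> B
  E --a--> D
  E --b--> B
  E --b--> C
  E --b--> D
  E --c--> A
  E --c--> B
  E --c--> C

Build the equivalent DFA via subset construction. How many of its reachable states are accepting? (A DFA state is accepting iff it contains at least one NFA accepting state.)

Start state of the DFA: {A}.
{A} --a--> {A, D}  [new]
{A} --b--> {B, D}  [new]
{A} --c--> {A, B}  [new]
{A, D} --a--> {A, B, D, E}  [new]
{A, D} --b--> {B, D, E}  [new]
{A, D} --c--> {A, B, C, D}  [new]
{B, D} --a--> {A, B, D, E}  [seen]
{B, D} --b--> {B, D, E}  [seen]
{B, D} --c--> {A, B, C, D, E}  [new]
{A, B} --a--> {A, B, D, E}  [seen]
{A, B} --b--> {B, D, E}  [seen]
{A, B} --c--> {A, B, C, E}  [new]
{A, B, D, E} --a--> {A, B, D, E}  [seen]
{A, B, D, E} --b--> {B, C, D, E}  [new]
{A, B, D, E} --c--> {A, B, C, D, E}  [seen]
{B, D, E} --a--> {A, B, D, E}  [seen]
{B, D, E} --b--> {B, C, D, E}  [seen]
{B, D, E} --c--> {A, B, C, D, E}  [seen]
{A, B, C, D} --a--> {A, B, C, D, E}  [seen]
{A, B, C, D} --b--> {A, B, C, D, E}  [seen]
{A, B, C, D} --c--> {A, B, C, D, E}  [seen]
{A, B, C, D, E} --a--> {A, B, C, D, E}  [seen]
{A, B, C, D, E} --b--> {A, B, C, D, E}  [seen]
{A, B, C, D, E} --c--> {A, B, C, D, E}  [seen]
{A, B, C, E} --a--> {A, B, C, D, E}  [seen]
{A, B, C, E} --b--> {A, B, C, D, E}  [seen]
{A, B, C, E} --c--> {A, B, C, D, E}  [seen]
{B, C, D, E} --a--> {A, B, C, D, E}  [seen]
{B, C, D, E} --b--> {A, B, C, D, E}  [seen]
{B, C, D, E} --c--> {A, B, C, D, E}  [seen]
Reachable DFA states: {A}, {A, D}, {B, D}, {A, B}, {A, B, D, E}, {B, D, E}, {A, B, C, D}, {A, B, C, D, E}, {A, B, C, E}, {B, C, D, E}.
Accepting DFA states (contain an NFA accepting state): {A}, {A, D}, {B, D}, {A, B}, {A, B, D, E}, {B, D, E}, {A, B, C, D}, {A, B, C, D, E}, {A, B, C, E}, {B, C, D, E}.

10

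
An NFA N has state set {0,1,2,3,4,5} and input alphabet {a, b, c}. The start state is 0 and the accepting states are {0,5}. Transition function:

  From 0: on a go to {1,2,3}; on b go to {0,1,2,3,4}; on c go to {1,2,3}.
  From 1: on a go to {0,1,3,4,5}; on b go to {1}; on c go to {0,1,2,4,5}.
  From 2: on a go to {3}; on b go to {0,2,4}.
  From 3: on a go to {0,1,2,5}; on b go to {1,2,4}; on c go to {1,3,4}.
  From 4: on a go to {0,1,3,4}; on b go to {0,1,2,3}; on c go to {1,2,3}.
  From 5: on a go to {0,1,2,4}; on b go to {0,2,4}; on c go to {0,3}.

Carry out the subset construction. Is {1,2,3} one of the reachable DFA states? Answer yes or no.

yes

Start state of the DFA: {0}.
{0} --a--> {1,2,3}  [new]
{0} --b--> {0,1,2,3,4}  [new]
{0} --c--> {1,2,3}  [seen]
{1,2,3} --a--> {0,1,2,3,4,5}  [new]
{1,2,3} --b--> {0,1,2,4}  [new]
{1,2,3} --c--> {0,1,2,3,4,5}  [seen]
{0,1,2,3,4} --a--> {0,1,2,3,4,5}  [seen]
{0,1,2,3,4} --b--> {0,1,2,3,4}  [seen]
{0,1,2,3,4} --c--> {0,1,2,3,4,5}  [seen]
{0,1,2,3,4,5} --a--> {0,1,2,3,4,5}  [seen]
{0,1,2,3,4,5} --b--> {0,1,2,3,4}  [seen]
{0,1,2,3,4,5} --c--> {0,1,2,3,4,5}  [seen]
{0,1,2,4} --a--> {0,1,2,3,4,5}  [seen]
{0,1,2,4} --b--> {0,1,2,3,4}  [seen]
{0,1,2,4} --c--> {0,1,2,3,4,5}  [seen]
Reachable DFA states: {0}, {1,2,3}, {0,1,2,3,4}, {0,1,2,3,4,5}, {0,1,2,4}.
{1,2,3} is among them.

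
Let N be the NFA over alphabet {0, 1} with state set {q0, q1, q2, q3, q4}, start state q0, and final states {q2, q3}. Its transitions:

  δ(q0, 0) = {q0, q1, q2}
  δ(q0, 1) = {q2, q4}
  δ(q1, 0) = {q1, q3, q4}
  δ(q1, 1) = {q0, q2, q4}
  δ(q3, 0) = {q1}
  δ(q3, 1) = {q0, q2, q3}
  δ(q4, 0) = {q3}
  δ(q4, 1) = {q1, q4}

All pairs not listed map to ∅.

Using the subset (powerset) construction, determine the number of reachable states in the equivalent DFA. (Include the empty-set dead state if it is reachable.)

Start state of the DFA: {q0}.
{q0} --0--> {q0, q1, q2}  [new]
{q0} --1--> {q2, q4}  [new]
{q0, q1, q2} --0--> {q0, q1, q2, q3, q4}  [new]
{q0, q1, q2} --1--> {q0, q2, q4}  [new]
{q2, q4} --0--> {q3}  [new]
{q2, q4} --1--> {q1, q4}  [new]
{q0, q1, q2, q3, q4} --0--> {q0, q1, q2, q3, q4}  [seen]
{q0, q1, q2, q3, q4} --1--> {q0, q1, q2, q3, q4}  [seen]
{q0, q2, q4} --0--> {q0, q1, q2, q3}  [new]
{q0, q2, q4} --1--> {q1, q2, q4}  [new]
{q3} --0--> {q1}  [new]
{q3} --1--> {q0, q2, q3}  [new]
{q1, q4} --0--> {q1, q3, q4}  [new]
{q1, q4} --1--> {q0, q1, q2, q4}  [new]
{q0, q1, q2, q3} --0--> {q0, q1, q2, q3, q4}  [seen]
{q0, q1, q2, q3} --1--> {q0, q2, q3, q4}  [new]
{q1, q2, q4} --0--> {q1, q3, q4}  [seen]
{q1, q2, q4} --1--> {q0, q1, q2, q4}  [seen]
{q1} --0--> {q1, q3, q4}  [seen]
{q1} --1--> {q0, q2, q4}  [seen]
{q0, q2, q3} --0--> {q0, q1, q2}  [seen]
{q0, q2, q3} --1--> {q0, q2, q3, q4}  [seen]
{q1, q3, q4} --0--> {q1, q3, q4}  [seen]
{q1, q3, q4} --1--> {q0, q1, q2, q3, q4}  [seen]
{q0, q1, q2, q4} --0--> {q0, q1, q2, q3, q4}  [seen]
{q0, q1, q2, q4} --1--> {q0, q1, q2, q4}  [seen]
{q0, q2, q3, q4} --0--> {q0, q1, q2, q3}  [seen]
{q0, q2, q3, q4} --1--> {q0, q1, q2, q3, q4}  [seen]
Reachable DFA states: {q0}, {q0, q1, q2}, {q2, q4}, {q0, q1, q2, q3, q4}, {q0, q2, q4}, {q3}, {q1, q4}, {q0, q1, q2, q3}, {q1, q2, q4}, {q1}, {q0, q2, q3}, {q1, q3, q4}, {q0, q1, q2, q4}, {q0, q2, q3, q4}.

14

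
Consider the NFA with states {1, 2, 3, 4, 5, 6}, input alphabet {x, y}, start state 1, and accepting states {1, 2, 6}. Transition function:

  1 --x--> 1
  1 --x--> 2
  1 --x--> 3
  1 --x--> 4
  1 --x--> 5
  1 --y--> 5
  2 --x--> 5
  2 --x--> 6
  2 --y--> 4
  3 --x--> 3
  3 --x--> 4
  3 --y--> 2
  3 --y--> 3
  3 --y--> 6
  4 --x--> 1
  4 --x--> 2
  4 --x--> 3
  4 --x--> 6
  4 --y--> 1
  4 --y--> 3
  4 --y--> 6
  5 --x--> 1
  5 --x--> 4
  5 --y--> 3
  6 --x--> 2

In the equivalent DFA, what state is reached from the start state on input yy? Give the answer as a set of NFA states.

{3}

Start: {1}.
δ(1,y) = {5}.
Union: {5}.
After y: {5}.
δ(5,y) = {3}.
Union: {3}.
After y: {3}.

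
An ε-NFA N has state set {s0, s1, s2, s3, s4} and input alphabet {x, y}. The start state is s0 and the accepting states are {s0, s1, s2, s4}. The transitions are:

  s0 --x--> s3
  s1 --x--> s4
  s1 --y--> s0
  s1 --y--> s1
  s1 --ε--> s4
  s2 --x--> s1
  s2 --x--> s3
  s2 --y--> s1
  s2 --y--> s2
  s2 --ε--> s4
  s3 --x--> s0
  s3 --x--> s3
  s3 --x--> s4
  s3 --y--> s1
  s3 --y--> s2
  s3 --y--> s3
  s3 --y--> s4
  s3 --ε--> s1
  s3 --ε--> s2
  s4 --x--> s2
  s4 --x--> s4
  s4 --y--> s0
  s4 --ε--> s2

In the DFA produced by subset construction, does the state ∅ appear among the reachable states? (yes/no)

yes

Start state of the DFA: {s0} (ε-closure of the NFA start).
{s0} --x--> {s1, s2, s3, s4}  [new]
{s0} --y--> ∅  [new]
{s1, s2, s3, s4} --x--> {s0, s1, s2, s3, s4}  [new]
{s1, s2, s3, s4} --y--> {s0, s1, s2, s3, s4}  [seen]
∅ --x--> ∅  [seen]
∅ --y--> ∅  [seen]
{s0, s1, s2, s3, s4} --x--> {s0, s1, s2, s3, s4}  [seen]
{s0, s1, s2, s3, s4} --y--> {s0, s1, s2, s3, s4}  [seen]
Reachable DFA states: {s0}, {s1, s2, s3, s4}, ∅, {s0, s1, s2, s3, s4}.
∅ is among them.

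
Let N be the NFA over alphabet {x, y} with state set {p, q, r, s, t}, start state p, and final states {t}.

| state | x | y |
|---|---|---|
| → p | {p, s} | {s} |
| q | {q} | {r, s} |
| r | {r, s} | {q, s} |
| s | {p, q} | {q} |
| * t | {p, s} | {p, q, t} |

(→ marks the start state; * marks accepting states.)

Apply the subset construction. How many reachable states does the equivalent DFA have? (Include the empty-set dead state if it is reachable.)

Start state of the DFA: {p}.
{p} --x--> {p, s}  [new]
{p} --y--> {s}  [new]
{p, s} --x--> {p, q, s}  [new]
{p, s} --y--> {q, s}  [new]
{s} --x--> {p, q}  [new]
{s} --y--> {q}  [new]
{p, q, s} --x--> {p, q, s}  [seen]
{p, q, s} --y--> {q, r, s}  [new]
{q, s} --x--> {p, q}  [seen]
{q, s} --y--> {q, r, s}  [seen]
{p, q} --x--> {p, q, s}  [seen]
{p, q} --y--> {r, s}  [new]
{q} --x--> {q}  [seen]
{q} --y--> {r, s}  [seen]
{q, r, s} --x--> {p, q, r, s}  [new]
{q, r, s} --y--> {q, r, s}  [seen]
{r, s} --x--> {p, q, r, s}  [seen]
{r, s} --y--> {q, s}  [seen]
{p, q, r, s} --x--> {p, q, r, s}  [seen]
{p, q, r, s} --y--> {q, r, s}  [seen]
Reachable DFA states: {p}, {p, s}, {s}, {p, q, s}, {q, s}, {p, q}, {q}, {q, r, s}, {r, s}, {p, q, r, s}.

10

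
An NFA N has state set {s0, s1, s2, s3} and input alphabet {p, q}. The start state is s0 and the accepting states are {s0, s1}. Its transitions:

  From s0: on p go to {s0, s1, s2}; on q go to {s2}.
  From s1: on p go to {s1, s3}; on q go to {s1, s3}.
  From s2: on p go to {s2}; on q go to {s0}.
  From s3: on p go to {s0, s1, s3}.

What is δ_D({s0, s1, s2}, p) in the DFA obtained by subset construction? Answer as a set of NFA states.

δ(s0,p) = {s0, s1, s2}; δ(s1,p) = {s1, s3}; δ(s2,p) = {s2}.
Union: {s0, s1, s2, s3}.

{s0, s1, s2, s3}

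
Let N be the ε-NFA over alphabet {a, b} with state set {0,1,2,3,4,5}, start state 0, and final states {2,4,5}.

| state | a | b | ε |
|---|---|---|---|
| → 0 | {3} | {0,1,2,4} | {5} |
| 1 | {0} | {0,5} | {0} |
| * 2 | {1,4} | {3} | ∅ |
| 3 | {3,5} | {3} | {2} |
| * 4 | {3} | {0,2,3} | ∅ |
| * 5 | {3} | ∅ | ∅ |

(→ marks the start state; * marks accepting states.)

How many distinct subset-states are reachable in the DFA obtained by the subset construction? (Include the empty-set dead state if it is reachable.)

Start state of the DFA: {0,5} (ε-closure of the NFA start).
{0,5} --a--> {2,3}  [new]
{0,5} --b--> {0,1,2,4,5}  [new]
{2,3} --a--> {0,1,2,3,4,5}  [new]
{2,3} --b--> {2,3}  [seen]
{0,1,2,4,5} --a--> {0,1,2,3,4,5}  [seen]
{0,1,2,4,5} --b--> {0,1,2,3,4,5}  [seen]
{0,1,2,3,4,5} --a--> {0,1,2,3,4,5}  [seen]
{0,1,2,3,4,5} --b--> {0,1,2,3,4,5}  [seen]
Reachable DFA states: {0,5}, {2,3}, {0,1,2,4,5}, {0,1,2,3,4,5}.

4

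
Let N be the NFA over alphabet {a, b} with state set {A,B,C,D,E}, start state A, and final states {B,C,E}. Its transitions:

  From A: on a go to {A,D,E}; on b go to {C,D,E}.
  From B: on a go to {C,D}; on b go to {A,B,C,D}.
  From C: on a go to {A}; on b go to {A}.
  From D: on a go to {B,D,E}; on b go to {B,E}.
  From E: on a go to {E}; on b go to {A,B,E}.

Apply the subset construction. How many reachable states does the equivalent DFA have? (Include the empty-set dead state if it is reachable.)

7

Start state of the DFA: {A}.
{A} --a--> {A,D,E}  [new]
{A} --b--> {C,D,E}  [new]
{A,D,E} --a--> {A,B,D,E}  [new]
{A,D,E} --b--> {A,B,C,D,E}  [new]
{C,D,E} --a--> {A,B,D,E}  [seen]
{C,D,E} --b--> {A,B,E}  [new]
{A,B,D,E} --a--> {A,B,C,D,E}  [seen]
{A,B,D,E} --b--> {A,B,C,D,E}  [seen]
{A,B,C,D,E} --a--> {A,B,C,D,E}  [seen]
{A,B,C,D,E} --b--> {A,B,C,D,E}  [seen]
{A,B,E} --a--> {A,C,D,E}  [new]
{A,B,E} --b--> {A,B,C,D,E}  [seen]
{A,C,D,E} --a--> {A,B,D,E}  [seen]
{A,C,D,E} --b--> {A,B,C,D,E}  [seen]
Reachable DFA states: {A}, {A,D,E}, {C,D,E}, {A,B,D,E}, {A,B,C,D,E}, {A,B,E}, {A,C,D,E}.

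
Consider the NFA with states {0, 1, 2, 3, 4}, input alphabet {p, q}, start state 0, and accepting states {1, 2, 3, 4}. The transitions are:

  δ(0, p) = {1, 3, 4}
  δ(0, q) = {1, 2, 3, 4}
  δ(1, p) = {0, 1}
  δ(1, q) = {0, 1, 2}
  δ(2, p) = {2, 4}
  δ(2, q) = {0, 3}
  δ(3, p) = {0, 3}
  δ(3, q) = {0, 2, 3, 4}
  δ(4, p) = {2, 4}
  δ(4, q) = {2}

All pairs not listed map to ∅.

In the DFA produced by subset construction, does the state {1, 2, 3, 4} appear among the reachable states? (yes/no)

Start state of the DFA: {0}.
{0} --p--> {1, 3, 4}  [new]
{0} --q--> {1, 2, 3, 4}  [new]
{1, 3, 4} --p--> {0, 1, 2, 3, 4}  [new]
{1, 3, 4} --q--> {0, 1, 2, 3, 4}  [seen]
{1, 2, 3, 4} --p--> {0, 1, 2, 3, 4}  [seen]
{1, 2, 3, 4} --q--> {0, 1, 2, 3, 4}  [seen]
{0, 1, 2, 3, 4} --p--> {0, 1, 2, 3, 4}  [seen]
{0, 1, 2, 3, 4} --q--> {0, 1, 2, 3, 4}  [seen]
Reachable DFA states: {0}, {1, 3, 4}, {1, 2, 3, 4}, {0, 1, 2, 3, 4}.
{1, 2, 3, 4} is among them.

yes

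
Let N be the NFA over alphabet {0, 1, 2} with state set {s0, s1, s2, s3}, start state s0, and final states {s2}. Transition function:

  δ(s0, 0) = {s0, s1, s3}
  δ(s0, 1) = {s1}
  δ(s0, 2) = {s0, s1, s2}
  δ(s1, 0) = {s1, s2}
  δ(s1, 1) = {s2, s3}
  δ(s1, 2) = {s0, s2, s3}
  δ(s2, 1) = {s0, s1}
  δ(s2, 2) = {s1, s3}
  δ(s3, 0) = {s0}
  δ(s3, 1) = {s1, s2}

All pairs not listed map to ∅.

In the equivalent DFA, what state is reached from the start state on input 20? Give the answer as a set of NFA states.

{s0, s1, s2, s3}

Start: {s0}.
δ(s0,2) = {s0, s1, s2}.
Union: {s0, s1, s2}.
After 2: {s0, s1, s2}.
δ(s0,0) = {s0, s1, s3}; δ(s1,0) = {s1, s2}; δ(s2,0) = ∅.
Union: {s0, s1, s2, s3}.
After 0: {s0, s1, s2, s3}.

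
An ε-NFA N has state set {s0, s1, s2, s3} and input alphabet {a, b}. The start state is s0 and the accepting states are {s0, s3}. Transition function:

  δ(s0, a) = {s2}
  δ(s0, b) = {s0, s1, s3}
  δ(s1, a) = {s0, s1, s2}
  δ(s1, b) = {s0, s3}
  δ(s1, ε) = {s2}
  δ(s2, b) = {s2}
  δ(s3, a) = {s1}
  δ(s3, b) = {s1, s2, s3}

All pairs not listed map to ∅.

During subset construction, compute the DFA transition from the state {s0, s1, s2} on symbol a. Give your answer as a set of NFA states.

δ(s0,a) = {s2}; δ(s1,a) = {s0, s1, s2}; δ(s2,a) = ∅.
Union: {s0, s1, s2}.

{s0, s1, s2}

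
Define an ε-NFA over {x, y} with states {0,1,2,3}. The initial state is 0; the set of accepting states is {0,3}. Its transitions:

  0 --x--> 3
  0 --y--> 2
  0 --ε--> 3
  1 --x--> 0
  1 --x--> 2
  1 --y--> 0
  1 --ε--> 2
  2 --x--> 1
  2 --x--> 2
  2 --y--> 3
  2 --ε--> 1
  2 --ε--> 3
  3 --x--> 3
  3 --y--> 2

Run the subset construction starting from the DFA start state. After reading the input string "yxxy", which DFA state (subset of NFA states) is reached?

{0,1,2,3}

Start: {0,3}.
δ(0,y) = {2}; δ(3,y) = {2}.
Union: {2}.
ε-closure gives {1,2,3}.
After y: {1,2,3}.
δ(1,x) = {0,2}; δ(2,x) = {1,2}; δ(3,x) = {3}.
Union: {0,1,2,3}.
After x: {0,1,2,3}.
δ(0,x) = {3}; δ(1,x) = {0,2}; δ(2,x) = {1,2}; δ(3,x) = {3}.
Union: {0,1,2,3}.
After x: {0,1,2,3}.
δ(0,y) = {2}; δ(1,y) = {0}; δ(2,y) = {3}; δ(3,y) = {2}.
Union: {0,2,3}.
ε-closure gives {0,1,2,3}.
After y: {0,1,2,3}.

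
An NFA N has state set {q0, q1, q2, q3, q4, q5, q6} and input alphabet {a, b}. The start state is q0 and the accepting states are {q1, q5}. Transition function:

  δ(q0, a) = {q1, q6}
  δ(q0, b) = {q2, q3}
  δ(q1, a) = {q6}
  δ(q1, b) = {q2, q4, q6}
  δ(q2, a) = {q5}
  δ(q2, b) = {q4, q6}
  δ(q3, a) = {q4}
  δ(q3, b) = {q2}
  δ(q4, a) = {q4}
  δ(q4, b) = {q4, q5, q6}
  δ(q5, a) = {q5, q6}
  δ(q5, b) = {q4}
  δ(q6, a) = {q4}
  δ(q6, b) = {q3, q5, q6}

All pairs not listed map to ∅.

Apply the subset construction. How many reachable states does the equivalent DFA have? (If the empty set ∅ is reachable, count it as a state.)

10

Start state of the DFA: {q0}.
{q0} --a--> {q1, q6}  [new]
{q0} --b--> {q2, q3}  [new]
{q1, q6} --a--> {q4, q6}  [new]
{q1, q6} --b--> {q2, q3, q4, q5, q6}  [new]
{q2, q3} --a--> {q4, q5}  [new]
{q2, q3} --b--> {q2, q4, q6}  [new]
{q4, q6} --a--> {q4}  [new]
{q4, q6} --b--> {q3, q4, q5, q6}  [new]
{q2, q3, q4, q5, q6} --a--> {q4, q5, q6}  [new]
{q2, q3, q4, q5, q6} --b--> {q2, q3, q4, q5, q6}  [seen]
{q4, q5} --a--> {q4, q5, q6}  [seen]
{q4, q5} --b--> {q4, q5, q6}  [seen]
{q2, q4, q6} --a--> {q4, q5}  [seen]
{q2, q4, q6} --b--> {q3, q4, q5, q6}  [seen]
{q4} --a--> {q4}  [seen]
{q4} --b--> {q4, q5, q6}  [seen]
{q3, q4, q5, q6} --a--> {q4, q5, q6}  [seen]
{q3, q4, q5, q6} --b--> {q2, q3, q4, q5, q6}  [seen]
{q4, q5, q6} --a--> {q4, q5, q6}  [seen]
{q4, q5, q6} --b--> {q3, q4, q5, q6}  [seen]
Reachable DFA states: {q0}, {q1, q6}, {q2, q3}, {q4, q6}, {q2, q3, q4, q5, q6}, {q4, q5}, {q2, q4, q6}, {q4}, {q3, q4, q5, q6}, {q4, q5, q6}.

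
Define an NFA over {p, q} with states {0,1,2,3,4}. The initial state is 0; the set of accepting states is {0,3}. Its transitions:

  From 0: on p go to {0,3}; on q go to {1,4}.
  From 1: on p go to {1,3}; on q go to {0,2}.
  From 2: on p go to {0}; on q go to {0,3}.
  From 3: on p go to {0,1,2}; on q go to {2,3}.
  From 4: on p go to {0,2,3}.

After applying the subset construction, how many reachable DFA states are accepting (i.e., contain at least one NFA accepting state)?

Start state of the DFA: {0}.
{0} --p--> {0,3}  [new]
{0} --q--> {1,4}  [new]
{0,3} --p--> {0,1,2,3}  [new]
{0,3} --q--> {1,2,3,4}  [new]
{1,4} --p--> {0,1,2,3}  [seen]
{1,4} --q--> {0,2}  [new]
{0,1,2,3} --p--> {0,1,2,3}  [seen]
{0,1,2,3} --q--> {0,1,2,3,4}  [new]
{1,2,3,4} --p--> {0,1,2,3}  [seen]
{1,2,3,4} --q--> {0,2,3}  [new]
{0,2} --p--> {0,3}  [seen]
{0,2} --q--> {0,1,3,4}  [new]
{0,1,2,3,4} --p--> {0,1,2,3}  [seen]
{0,1,2,3,4} --q--> {0,1,2,3,4}  [seen]
{0,2,3} --p--> {0,1,2,3}  [seen]
{0,2,3} --q--> {0,1,2,3,4}  [seen]
{0,1,3,4} --p--> {0,1,2,3}  [seen]
{0,1,3,4} --q--> {0,1,2,3,4}  [seen]
Reachable DFA states: {0}, {0,3}, {1,4}, {0,1,2,3}, {1,2,3,4}, {0,2}, {0,1,2,3,4}, {0,2,3}, {0,1,3,4}.
Accepting DFA states (contain an NFA accepting state): {0}, {0,3}, {0,1,2,3}, {1,2,3,4}, {0,2}, {0,1,2,3,4}, {0,2,3}, {0,1,3,4}.

8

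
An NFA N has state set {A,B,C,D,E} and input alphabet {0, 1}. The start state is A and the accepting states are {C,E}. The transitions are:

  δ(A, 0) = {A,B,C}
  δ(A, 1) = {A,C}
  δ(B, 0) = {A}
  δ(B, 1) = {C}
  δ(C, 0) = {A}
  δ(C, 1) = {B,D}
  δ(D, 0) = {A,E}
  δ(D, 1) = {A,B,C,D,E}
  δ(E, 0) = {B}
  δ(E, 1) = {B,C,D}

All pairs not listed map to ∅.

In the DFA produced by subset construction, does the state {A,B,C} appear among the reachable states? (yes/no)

Start state of the DFA: {A}.
{A} --0--> {A,B,C}  [new]
{A} --1--> {A,C}  [new]
{A,B,C} --0--> {A,B,C}  [seen]
{A,B,C} --1--> {A,B,C,D}  [new]
{A,C} --0--> {A,B,C}  [seen]
{A,C} --1--> {A,B,C,D}  [seen]
{A,B,C,D} --0--> {A,B,C,E}  [new]
{A,B,C,D} --1--> {A,B,C,D,E}  [new]
{A,B,C,E} --0--> {A,B,C}  [seen]
{A,B,C,E} --1--> {A,B,C,D}  [seen]
{A,B,C,D,E} --0--> {A,B,C,E}  [seen]
{A,B,C,D,E} --1--> {A,B,C,D,E}  [seen]
Reachable DFA states: {A}, {A,B,C}, {A,C}, {A,B,C,D}, {A,B,C,E}, {A,B,C,D,E}.
{A,B,C} is among them.

yes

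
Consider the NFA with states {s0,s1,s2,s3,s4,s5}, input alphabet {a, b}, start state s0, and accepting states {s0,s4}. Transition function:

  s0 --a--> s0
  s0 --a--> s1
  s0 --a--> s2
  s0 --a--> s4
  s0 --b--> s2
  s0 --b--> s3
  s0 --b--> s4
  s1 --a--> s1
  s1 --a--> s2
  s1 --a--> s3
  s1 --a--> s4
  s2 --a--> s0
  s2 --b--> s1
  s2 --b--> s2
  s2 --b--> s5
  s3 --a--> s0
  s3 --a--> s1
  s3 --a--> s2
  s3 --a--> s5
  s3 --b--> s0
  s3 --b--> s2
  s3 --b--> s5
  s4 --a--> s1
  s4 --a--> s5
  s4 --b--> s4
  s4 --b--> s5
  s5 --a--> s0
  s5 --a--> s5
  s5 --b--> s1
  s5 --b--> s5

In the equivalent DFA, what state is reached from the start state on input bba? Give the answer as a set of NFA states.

Start: {s0}.
δ(s0,b) = {s2,s3,s4}.
Union: {s2,s3,s4}.
After b: {s2,s3,s4}.
δ(s2,b) = {s1,s2,s5}; δ(s3,b) = {s0,s2,s5}; δ(s4,b) = {s4,s5}.
Union: {s0,s1,s2,s4,s5}.
After b: {s0,s1,s2,s4,s5}.
δ(s0,a) = {s0,s1,s2,s4}; δ(s1,a) = {s1,s2,s3,s4}; δ(s2,a) = {s0}; δ(s4,a) = {s1,s5}; δ(s5,a) = {s0,s5}.
Union: {s0,s1,s2,s3,s4,s5}.
After a: {s0,s1,s2,s3,s4,s5}.

{s0,s1,s2,s3,s4,s5}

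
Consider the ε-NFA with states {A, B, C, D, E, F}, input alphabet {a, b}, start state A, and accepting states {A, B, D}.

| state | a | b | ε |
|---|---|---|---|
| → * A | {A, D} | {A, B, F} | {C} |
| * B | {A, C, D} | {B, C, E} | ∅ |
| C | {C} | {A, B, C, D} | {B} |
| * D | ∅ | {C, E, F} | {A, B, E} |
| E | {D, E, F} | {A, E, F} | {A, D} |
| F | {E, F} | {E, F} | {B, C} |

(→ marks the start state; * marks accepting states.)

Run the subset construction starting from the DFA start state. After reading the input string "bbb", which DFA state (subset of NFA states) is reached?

Start: {A, B, C}.
δ(A,b) = {A, B, F}; δ(B,b) = {B, C, E}; δ(C,b) = {A, B, C, D}.
Union: {A, B, C, D, E, F}.
After b: {A, B, C, D, E, F}.
δ(A,b) = {A, B, F}; δ(B,b) = {B, C, E}; δ(C,b) = {A, B, C, D}; δ(D,b) = {C, E, F}; δ(E,b) = {A, E, F}; δ(F,b) = {E, F}.
Union: {A, B, C, D, E, F}.
After b: {A, B, C, D, E, F}.
δ(A,b) = {A, B, F}; δ(B,b) = {B, C, E}; δ(C,b) = {A, B, C, D}; δ(D,b) = {C, E, F}; δ(E,b) = {A, E, F}; δ(F,b) = {E, F}.
Union: {A, B, C, D, E, F}.
After b: {A, B, C, D, E, F}.

{A, B, C, D, E, F}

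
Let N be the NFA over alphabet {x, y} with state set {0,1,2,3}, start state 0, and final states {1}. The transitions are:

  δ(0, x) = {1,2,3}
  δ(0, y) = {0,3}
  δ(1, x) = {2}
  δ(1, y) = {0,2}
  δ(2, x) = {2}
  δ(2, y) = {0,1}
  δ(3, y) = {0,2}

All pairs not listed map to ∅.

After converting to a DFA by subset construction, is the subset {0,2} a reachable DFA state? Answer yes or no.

no

Start state of the DFA: {0}.
{0} --x--> {1,2,3}  [new]
{0} --y--> {0,3}  [new]
{1,2,3} --x--> {2}  [new]
{1,2,3} --y--> {0,1,2}  [new]
{0,3} --x--> {1,2,3}  [seen]
{0,3} --y--> {0,2,3}  [new]
{2} --x--> {2}  [seen]
{2} --y--> {0,1}  [new]
{0,1,2} --x--> {1,2,3}  [seen]
{0,1,2} --y--> {0,1,2,3}  [new]
{0,2,3} --x--> {1,2,3}  [seen]
{0,2,3} --y--> {0,1,2,3}  [seen]
{0,1} --x--> {1,2,3}  [seen]
{0,1} --y--> {0,2,3}  [seen]
{0,1,2,3} --x--> {1,2,3}  [seen]
{0,1,2,3} --y--> {0,1,2,3}  [seen]
Reachable DFA states: {0}, {1,2,3}, {0,3}, {2}, {0,1,2}, {0,2,3}, {0,1}, {0,1,2,3}.
{0,2} is not among them.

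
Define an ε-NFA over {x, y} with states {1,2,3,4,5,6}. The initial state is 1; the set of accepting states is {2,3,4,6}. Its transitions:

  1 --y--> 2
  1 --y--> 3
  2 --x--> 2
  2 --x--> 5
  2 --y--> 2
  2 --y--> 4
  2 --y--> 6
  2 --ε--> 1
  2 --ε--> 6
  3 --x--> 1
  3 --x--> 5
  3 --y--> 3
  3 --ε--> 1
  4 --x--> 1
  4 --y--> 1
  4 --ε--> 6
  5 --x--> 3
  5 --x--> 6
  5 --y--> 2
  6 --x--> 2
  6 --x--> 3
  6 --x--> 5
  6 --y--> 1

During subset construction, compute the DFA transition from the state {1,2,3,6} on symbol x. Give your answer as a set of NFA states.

{1,2,3,5,6}

δ(1,x) = ∅; δ(2,x) = {2,5}; δ(3,x) = {1,5}; δ(6,x) = {2,3,5}.
Union: {1,2,3,5}.
ε-closure gives {1,2,3,5,6}.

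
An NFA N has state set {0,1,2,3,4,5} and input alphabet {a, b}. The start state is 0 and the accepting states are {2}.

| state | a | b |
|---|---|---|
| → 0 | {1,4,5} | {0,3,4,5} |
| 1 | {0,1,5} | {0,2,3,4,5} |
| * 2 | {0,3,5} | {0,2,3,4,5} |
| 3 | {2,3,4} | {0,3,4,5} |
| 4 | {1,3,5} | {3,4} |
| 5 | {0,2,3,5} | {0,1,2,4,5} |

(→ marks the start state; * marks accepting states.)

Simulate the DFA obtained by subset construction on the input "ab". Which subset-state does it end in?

Start: {0}.
δ(0,a) = {1,4,5}.
Union: {1,4,5}.
After a: {1,4,5}.
δ(1,b) = {0,2,3,4,5}; δ(4,b) = {3,4}; δ(5,b) = {0,1,2,4,5}.
Union: {0,1,2,3,4,5}.
After b: {0,1,2,3,4,5}.

{0,1,2,3,4,5}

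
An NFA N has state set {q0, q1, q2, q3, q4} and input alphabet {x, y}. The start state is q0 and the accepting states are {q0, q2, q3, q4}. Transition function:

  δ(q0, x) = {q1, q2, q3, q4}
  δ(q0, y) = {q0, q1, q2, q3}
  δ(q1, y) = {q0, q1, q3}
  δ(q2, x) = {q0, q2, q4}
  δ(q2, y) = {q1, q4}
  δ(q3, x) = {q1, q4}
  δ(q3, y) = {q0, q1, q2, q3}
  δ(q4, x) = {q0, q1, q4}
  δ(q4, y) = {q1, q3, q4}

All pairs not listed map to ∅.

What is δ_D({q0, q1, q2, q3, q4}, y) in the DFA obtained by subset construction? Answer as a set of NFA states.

{q0, q1, q2, q3, q4}

δ(q0,y) = {q0, q1, q2, q3}; δ(q1,y) = {q0, q1, q3}; δ(q2,y) = {q1, q4}; δ(q3,y) = {q0, q1, q2, q3}; δ(q4,y) = {q1, q3, q4}.
Union: {q0, q1, q2, q3, q4}.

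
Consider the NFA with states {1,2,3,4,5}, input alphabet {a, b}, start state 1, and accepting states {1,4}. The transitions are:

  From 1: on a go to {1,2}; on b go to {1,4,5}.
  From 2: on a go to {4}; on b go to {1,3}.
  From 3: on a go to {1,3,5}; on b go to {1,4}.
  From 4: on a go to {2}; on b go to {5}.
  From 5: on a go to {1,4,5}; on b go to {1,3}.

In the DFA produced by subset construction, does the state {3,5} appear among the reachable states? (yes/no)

no

Start state of the DFA: {1}.
{1} --a--> {1,2}  [new]
{1} --b--> {1,4,5}  [new]
{1,2} --a--> {1,2,4}  [new]
{1,2} --b--> {1,3,4,5}  [new]
{1,4,5} --a--> {1,2,4,5}  [new]
{1,4,5} --b--> {1,3,4,5}  [seen]
{1,2,4} --a--> {1,2,4}  [seen]
{1,2,4} --b--> {1,3,4,5}  [seen]
{1,3,4,5} --a--> {1,2,3,4,5}  [new]
{1,3,4,5} --b--> {1,3,4,5}  [seen]
{1,2,4,5} --a--> {1,2,4,5}  [seen]
{1,2,4,5} --b--> {1,3,4,5}  [seen]
{1,2,3,4,5} --a--> {1,2,3,4,5}  [seen]
{1,2,3,4,5} --b--> {1,3,4,5}  [seen]
Reachable DFA states: {1}, {1,2}, {1,4,5}, {1,2,4}, {1,3,4,5}, {1,2,4,5}, {1,2,3,4,5}.
{3,5} is not among them.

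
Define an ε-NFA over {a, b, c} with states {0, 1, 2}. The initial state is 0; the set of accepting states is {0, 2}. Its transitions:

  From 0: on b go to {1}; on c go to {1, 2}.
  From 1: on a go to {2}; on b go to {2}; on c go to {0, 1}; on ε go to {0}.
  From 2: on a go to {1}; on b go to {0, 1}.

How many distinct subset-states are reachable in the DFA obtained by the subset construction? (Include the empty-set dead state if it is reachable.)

Start state of the DFA: {0} (ε-closure of the NFA start).
{0} --a--> ∅  [new]
{0} --b--> {0, 1}  [new]
{0} --c--> {0, 1, 2}  [new]
∅ --a--> ∅  [seen]
∅ --b--> ∅  [seen]
∅ --c--> ∅  [seen]
{0, 1} --a--> {2}  [new]
{0, 1} --b--> {0, 1, 2}  [seen]
{0, 1} --c--> {0, 1, 2}  [seen]
{0, 1, 2} --a--> {0, 1, 2}  [seen]
{0, 1, 2} --b--> {0, 1, 2}  [seen]
{0, 1, 2} --c--> {0, 1, 2}  [seen]
{2} --a--> {0, 1}  [seen]
{2} --b--> {0, 1}  [seen]
{2} --c--> ∅  [seen]
Reachable DFA states: {0}, ∅, {0, 1}, {0, 1, 2}, {2}.

5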